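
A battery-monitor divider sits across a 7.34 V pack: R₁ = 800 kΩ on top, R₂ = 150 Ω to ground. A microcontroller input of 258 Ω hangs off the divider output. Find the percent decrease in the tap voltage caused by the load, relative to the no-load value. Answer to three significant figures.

36.8 %

Unloaded V = 7.34 × 150/800200 = 0.001376 V.
Loaded: R₂‖R_L = 94.85 Ω, giving V = 7.34 × 94.85/800100 = 0.0008702 V.
Drop = (0.001376 − 0.0008702) / 0.001376 = 36.8 %.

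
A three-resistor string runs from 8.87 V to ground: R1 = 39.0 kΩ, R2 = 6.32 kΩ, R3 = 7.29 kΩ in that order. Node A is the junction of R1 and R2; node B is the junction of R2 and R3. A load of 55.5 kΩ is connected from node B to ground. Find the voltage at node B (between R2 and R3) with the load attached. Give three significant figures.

V ≈ 1.10 V

At node B, R3 is in parallel with the load: R3‖R_L = 6.444 kΩ.
Below node A the resistance is R2 + (R3‖R_L) = 12.76 kΩ, so V_A = 8.87 × 12.76/51.76 = 2.187 V.
Then V_B = V_A × (R3‖R_L)/(R2 + R3‖R_L) = 2.187 × 6.444/12.76 = 1.10 V.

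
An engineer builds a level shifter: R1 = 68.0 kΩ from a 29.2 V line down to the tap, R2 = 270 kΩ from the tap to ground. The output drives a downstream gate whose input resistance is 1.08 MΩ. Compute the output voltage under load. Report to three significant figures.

V_out ≈ 22.2 V

The load sits in parallel with R2: R2‖R_L = (270 × 1080) / (270 + 1080) = 216.0 kΩ.
V_out = 29.2 × 216.0 / (68.0 + 216.0) = 29.2 × 216.0/284.0 = 22.2 V.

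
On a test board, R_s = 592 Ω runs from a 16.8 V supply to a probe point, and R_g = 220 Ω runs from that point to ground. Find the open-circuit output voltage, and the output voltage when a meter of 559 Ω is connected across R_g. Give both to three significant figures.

Open-circuit: V = 16.8 × 220/(592 + 220) = 4.55 V.
With the load, R_g becomes R_g‖R_L = 157.9 Ω, so V = 16.8 × 157.9/749.9 = 3.54 V.

Unloaded: 4.55 V; loaded: 3.54 V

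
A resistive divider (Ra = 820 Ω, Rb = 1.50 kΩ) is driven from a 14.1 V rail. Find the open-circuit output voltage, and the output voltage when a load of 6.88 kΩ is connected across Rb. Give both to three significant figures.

Unloaded: 9.12 V; loaded: 8.46 V

Open-circuit: V = 14.1 × 1500/(820 + 1500) = 9.12 V.
With the load, Rb becomes Rb‖R_L = 1232 Ω, so V = 14.1 × 1232/2052 = 8.46 V.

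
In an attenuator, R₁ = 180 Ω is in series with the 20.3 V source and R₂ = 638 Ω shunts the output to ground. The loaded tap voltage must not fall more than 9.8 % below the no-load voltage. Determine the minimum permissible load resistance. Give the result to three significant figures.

R_L(min) ≈ 1.29 kΩ

Output resistance R_th = R₁‖R₂ = (180 × 638)/818.0 = 140.4 Ω.
The fractional drop is R_th/(R_th + R_L); requiring this ≤ 0.0980 gives R_L ≥ R_th(1/0.0980 − 1) = 140.4 × 9.204 = 1.29 kΩ.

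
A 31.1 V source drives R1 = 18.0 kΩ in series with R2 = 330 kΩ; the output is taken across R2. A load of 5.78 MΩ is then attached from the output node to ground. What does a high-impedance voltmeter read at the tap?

The load sits in parallel with R2: R2‖R_L = (330 × 5780) / (330 + 5780) = 312.2 kΩ.
V_out = 31.1 × 312.2 / (18.0 + 312.2) = 31.1 × 312.2/330.2 = 29.4 V.
(Unloaded it would have been 29.5 V.)

V_out ≈ 29.4 V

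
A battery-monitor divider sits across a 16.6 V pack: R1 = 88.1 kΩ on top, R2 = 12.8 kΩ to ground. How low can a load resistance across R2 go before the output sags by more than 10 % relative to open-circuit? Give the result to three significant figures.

Output resistance R_th = R1‖R2 = (88.1 × 12.8)/100.9 = 11.18 kΩ.
The fractional drop is R_th/(R_th + R_L); requiring this ≤ 0.100 gives R_L ≥ R_th(1/0.100 − 1) = 11.18 × 9.000 = 101 kΩ.

R_L(min) ≈ 101 kΩ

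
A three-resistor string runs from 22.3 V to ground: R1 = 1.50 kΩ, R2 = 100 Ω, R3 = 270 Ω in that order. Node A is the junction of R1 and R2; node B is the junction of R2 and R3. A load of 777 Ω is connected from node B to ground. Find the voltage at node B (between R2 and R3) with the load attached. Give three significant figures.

V ≈ 2.48 V

At node B, R3 is in parallel with the load: R3‖R_L = 200.4 Ω.
Below node A the resistance is R2 + (R3‖R_L) = 300.4 Ω, so V_A = 22.3 × 300.4/1800 = 3.721 V.
Then V_B = V_A × (R3‖R_L)/(R2 + R3‖R_L) = 3.721 × 200.4/300.4 = 2.48 V.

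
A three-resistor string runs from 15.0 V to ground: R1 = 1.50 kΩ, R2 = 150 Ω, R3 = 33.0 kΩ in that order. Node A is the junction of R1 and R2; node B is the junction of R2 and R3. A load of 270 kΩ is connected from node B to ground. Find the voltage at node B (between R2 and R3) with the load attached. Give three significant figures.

V ≈ 14.2 V

At node B, R3 is in parallel with the load: R3‖R_L = 29410 Ω.
Below node A the resistance is R2 + (R3‖R_L) = 29560 Ω, so V_A = 15.0 × 29560/31060 = 14.28 V.
Then V_B = V_A × (R3‖R_L)/(R2 + R3‖R_L) = 14.28 × 29410/29560 = 14.2 V.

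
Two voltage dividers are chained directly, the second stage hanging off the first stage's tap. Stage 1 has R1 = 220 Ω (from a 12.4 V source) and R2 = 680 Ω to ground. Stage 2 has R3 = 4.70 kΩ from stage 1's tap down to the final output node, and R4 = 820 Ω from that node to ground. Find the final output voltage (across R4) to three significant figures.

Stage 2 presents R3+R4 = 5520 Ω as a load on stage 1's tap.
Stage 1's lower leg becomes R2‖(R3+R4) = 605.4 Ω, so V_mid = 12.4 × 605.4/825.4 = 9.095 V.
Stage 2 is itself unloaded: V_out = V_mid × R4/(R3+R4) = 9.095 × 820/5520 = 1.35 V.

V_out ≈ 1.35 V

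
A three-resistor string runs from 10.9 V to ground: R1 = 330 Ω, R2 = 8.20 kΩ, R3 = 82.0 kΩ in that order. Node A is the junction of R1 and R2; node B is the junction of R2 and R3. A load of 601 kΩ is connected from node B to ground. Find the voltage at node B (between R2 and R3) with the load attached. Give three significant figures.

At node B, R3 is in parallel with the load: R3‖R_L = 72160 Ω.
Below node A the resistance is R2 + (R3‖R_L) = 80360 Ω, so V_A = 10.9 × 80360/80690 = 10.86 V.
Then V_B = V_A × (R3‖R_L)/(R2 + R3‖R_L) = 10.86 × 72160/80360 = 9.75 V.

V ≈ 9.75 V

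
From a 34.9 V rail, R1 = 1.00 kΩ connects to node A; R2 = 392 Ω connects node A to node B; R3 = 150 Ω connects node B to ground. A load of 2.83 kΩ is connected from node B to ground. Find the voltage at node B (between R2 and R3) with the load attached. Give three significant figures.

V ≈ 3.24 V

At node B, R3 is in parallel with the load: R3‖R_L = 142.4 Ω.
Below node A the resistance is R2 + (R3‖R_L) = 534.4 Ω, so V_A = 34.9 × 534.4/1534 = 12.16 V.
Then V_B = V_A × (R3‖R_L)/(R2 + R3‖R_L) = 12.16 × 142.4/534.4 = 3.24 V.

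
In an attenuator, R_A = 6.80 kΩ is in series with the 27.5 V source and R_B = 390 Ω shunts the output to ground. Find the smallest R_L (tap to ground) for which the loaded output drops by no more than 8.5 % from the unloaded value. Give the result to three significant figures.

Output resistance R_th = R_A‖R_B = (6800 × 390)/7190 = 368.8 Ω.
The fractional drop is R_th/(R_th + R_L); requiring this ≤ 0.0850 gives R_L ≥ R_th(1/0.0850 − 1) = 368.8 × 10.76 = 3.97 kΩ.

R_L(min) ≈ 3.97 kΩ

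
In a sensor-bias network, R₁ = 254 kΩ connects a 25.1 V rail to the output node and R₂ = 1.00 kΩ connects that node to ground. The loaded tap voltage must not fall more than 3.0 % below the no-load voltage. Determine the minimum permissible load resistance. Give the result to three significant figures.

R_L(min) ≈ 32.2 kΩ

Output resistance R_th = R₁‖R₂ = (254000 × 1000)/255000 = 996.1 Ω.
The fractional drop is R_th/(R_th + R_L); requiring this ≤ 0.0300 gives R_L ≥ R_th(1/0.0300 − 1) = 996.1 × 32.33 = 32.2 kΩ.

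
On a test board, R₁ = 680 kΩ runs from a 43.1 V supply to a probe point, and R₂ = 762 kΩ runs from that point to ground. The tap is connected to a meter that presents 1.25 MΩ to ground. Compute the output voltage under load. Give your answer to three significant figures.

V_out ≈ 17.7 V

The load sits in parallel with R₂: R₂‖R_L = (762 × 1250) / (762 + 1250) = 473.4 kΩ.
V_out = 43.1 × 473.4 / (680 + 473.4) = 43.1 × 473.4/1153 = 17.7 V.
(Unloaded it would have been 22.8 V.)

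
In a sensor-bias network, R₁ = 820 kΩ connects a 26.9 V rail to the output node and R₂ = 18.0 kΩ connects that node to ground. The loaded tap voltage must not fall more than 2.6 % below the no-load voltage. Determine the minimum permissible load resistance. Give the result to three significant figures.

Output resistance R_th = R₁‖R₂ = (820 × 18.0)/838.0 = 17.61 kΩ.
The fractional drop is R_th/(R_th + R_L); requiring this ≤ 0.0260 gives R_L ≥ R_th(1/0.0260 − 1) = 17.61 × 37.46 = 660 kΩ.

R_L(min) ≈ 660 kΩ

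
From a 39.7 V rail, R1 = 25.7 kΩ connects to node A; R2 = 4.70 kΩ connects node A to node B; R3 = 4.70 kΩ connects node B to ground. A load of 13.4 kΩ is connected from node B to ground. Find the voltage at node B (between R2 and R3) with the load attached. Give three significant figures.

At node B, R3 is in parallel with the load: R3‖R_L = 3.480 kΩ.
Below node A the resistance is R2 + (R3‖R_L) = 8.180 kΩ, so V_A = 39.7 × 8.180/33.88 = 9.585 V.
Then V_B = V_A × (R3‖R_L)/(R2 + R3‖R_L) = 9.585 × 3.480/8.180 = 4.08 V.

V ≈ 4.08 V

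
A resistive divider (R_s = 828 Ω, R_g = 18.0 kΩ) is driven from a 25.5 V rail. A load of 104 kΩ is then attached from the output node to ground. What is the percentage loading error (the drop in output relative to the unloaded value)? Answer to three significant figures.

0.755 %

The divider's output (Thévenin) resistance is R_s‖R_g = 791.6 Ω.
Fractional drop under load = R_th/(R_th + R_L) = 791.6 / (791.6 + 104000) = 0.007554.
So the output falls by 0.755 %.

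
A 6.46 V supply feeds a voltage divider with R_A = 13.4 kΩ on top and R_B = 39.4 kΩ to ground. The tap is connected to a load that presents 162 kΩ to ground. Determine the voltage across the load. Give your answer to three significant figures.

The load sits in parallel with R_B: R_B‖R_L = (39.4 × 162) / (39.4 + 162) = 31.69 kΩ.
V_out = 6.46 × 31.69 / (13.4 + 31.69) = 6.46 × 31.69/45.09 = 4.54 V.

V_out ≈ 4.54 V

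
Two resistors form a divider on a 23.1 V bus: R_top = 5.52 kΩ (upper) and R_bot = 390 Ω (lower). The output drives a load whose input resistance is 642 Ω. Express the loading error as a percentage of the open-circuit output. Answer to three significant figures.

36.2 %

Unloaded V = 23.1 × 390/5910 = 1.524 V.
Loaded: R_bot‖R_L = 242.6 Ω, giving V = 23.1 × 242.6/5763 = 0.9726 V.
Drop = (1.524 − 0.9726) / 1.524 = 36.2 %.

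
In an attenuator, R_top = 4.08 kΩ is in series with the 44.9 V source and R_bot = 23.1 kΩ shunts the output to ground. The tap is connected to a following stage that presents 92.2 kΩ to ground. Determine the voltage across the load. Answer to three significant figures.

The load sits in parallel with R_bot: R_bot‖R_L = (23.1 × 92.2) / (23.1 + 92.2) = 18.47 kΩ.
V_out = 44.9 × 18.47 / (4.08 + 18.47) = 44.9 × 18.47/22.55 = 36.8 V.

V_out ≈ 36.8 V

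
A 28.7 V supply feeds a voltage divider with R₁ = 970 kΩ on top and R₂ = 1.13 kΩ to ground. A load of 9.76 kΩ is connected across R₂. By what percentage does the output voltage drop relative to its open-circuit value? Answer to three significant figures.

10.4 %

The divider's output (Thévenin) resistance is R₁‖R₂ = 1.129 kΩ.
Fractional drop under load = R_th/(R_th + R_L) = 1.129 / (1.129 + 9.76) = 0.1037.
So the output falls by 10.4 %.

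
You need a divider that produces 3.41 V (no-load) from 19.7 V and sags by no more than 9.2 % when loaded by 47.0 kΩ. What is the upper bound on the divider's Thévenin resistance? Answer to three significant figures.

Loading drop = R_th/(R_th + R_L) ≤ 0.0920, so R_th ≤ R_L · ε/(1−ε) = 47.0 kΩ × 0.0920/0.9080 = 4.76 kΩ.
(Any R1, R2 with R2/(R1+R2) = 0.173 and R1‖R2 ≤ 4.76 kΩ will meet the spec.)

R_th ≤ 4.76 kΩ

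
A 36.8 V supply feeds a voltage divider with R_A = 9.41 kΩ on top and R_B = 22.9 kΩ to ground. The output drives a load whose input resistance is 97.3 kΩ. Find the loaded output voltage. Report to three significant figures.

V_out ≈ 24.4 V

The load sits in parallel with R_B: R_B‖R_L = (22.9 × 97.3) / (22.9 + 97.3) = 18.54 kΩ.
V_out = 36.8 × 18.54 / (9.41 + 18.54) = 36.8 × 18.54/27.95 = 24.4 V.
(Unloaded it would have been 26.1 V.)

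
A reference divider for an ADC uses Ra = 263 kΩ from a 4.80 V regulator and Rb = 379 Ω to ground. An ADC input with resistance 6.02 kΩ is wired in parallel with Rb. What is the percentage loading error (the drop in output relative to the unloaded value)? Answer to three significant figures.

5.91 %

The divider's output (Thévenin) resistance is Ra‖Rb = 378.5 Ω.
Fractional drop under load = R_th/(R_th + R_L) = 378.5 / (378.5 + 6020) = 0.05915.
So the output falls by 5.91 %.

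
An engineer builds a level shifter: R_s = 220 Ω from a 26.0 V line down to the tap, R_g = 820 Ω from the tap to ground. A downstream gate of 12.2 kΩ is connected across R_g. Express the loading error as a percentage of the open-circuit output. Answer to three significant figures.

The divider's output (Thévenin) resistance is R_s‖R_g = 173.5 Ω.
Fractional drop under load = R_th/(R_th + R_L) = 173.5 / (173.5 + 12200) = 0.01402.
So the output falls by 1.40 %.

1.40 %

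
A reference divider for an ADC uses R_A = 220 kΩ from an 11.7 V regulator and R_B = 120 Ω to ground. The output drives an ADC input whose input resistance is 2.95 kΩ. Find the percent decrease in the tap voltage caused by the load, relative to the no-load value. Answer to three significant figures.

The divider's output (Thévenin) resistance is R_A‖R_B = 119.9 Ω.
Fractional drop under load = R_th/(R_th + R_L) = 119.9 / (119.9 + 2950) = 0.03907.
So the output falls by 3.91 %.

3.91 %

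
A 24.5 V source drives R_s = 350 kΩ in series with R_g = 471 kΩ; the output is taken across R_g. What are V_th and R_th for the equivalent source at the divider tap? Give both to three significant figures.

V_th = 14.1 V, R_th = 201 kΩ

V_th is the open-circuit tap voltage: 24.5 × 471/(350 + 471) = 14.1 V.
With the supply zeroed, R_s and R_g appear in parallel from the tap: R_th = R_s‖R_g = (350 × 471)/821.0 = 201 kΩ.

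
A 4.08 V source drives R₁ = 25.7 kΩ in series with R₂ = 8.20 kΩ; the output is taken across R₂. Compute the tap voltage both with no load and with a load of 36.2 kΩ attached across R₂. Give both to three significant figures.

Open-circuit: V = 4.08 × 8.20/(25.7 + 8.20) = 0.987 V.
With the load, R₂ becomes R₂‖R_L = 6.686 kΩ, so V = 4.08 × 6.686/32.39 = 0.842 V.

Unloaded: 0.987 V; loaded: 0.842 V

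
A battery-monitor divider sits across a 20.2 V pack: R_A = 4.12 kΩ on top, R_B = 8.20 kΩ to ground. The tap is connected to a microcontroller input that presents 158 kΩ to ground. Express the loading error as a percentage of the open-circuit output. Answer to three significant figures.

The divider's output (Thévenin) resistance is R_A‖R_B = 2.742 kΩ.
Fractional drop under load = R_th/(R_th + R_L) = 2.742 / (2.742 + 158) = 0.01706.
So the output falls by 1.71 %.

1.71 %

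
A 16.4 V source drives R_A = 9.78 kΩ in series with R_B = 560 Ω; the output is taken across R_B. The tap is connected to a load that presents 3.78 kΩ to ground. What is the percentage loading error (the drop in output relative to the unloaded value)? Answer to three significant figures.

12.3 %

Unloaded V = 16.4 × 560/10340 = 0.88820 V.
Loaded: R_B‖R_L = 487.7 Ω, giving V = 16.4 × 487.7/10270 = 0.77904 V.
Drop = (0.88820 − 0.77904) / 0.88820 = 12.3 %.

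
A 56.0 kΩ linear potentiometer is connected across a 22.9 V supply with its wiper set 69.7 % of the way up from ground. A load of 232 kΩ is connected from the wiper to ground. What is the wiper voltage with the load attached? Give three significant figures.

V ≈ 15.2 V

The wiper splits the pot into (1−α)R = 16.97 kΩ above and αR = 39.03 kΩ below.
Lower section ‖ load = 33.41 kΩ.
V_wiper = 22.9 × 33.41/(16.97 + 33.41) = 15.2 V.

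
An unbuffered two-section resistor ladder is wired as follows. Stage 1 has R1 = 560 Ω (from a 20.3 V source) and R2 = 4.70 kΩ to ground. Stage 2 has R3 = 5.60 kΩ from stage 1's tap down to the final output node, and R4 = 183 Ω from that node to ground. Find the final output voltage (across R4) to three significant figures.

Stage 2 presents R3+R4 = 5783 Ω as a load on stage 1's tap.
Stage 1's lower leg becomes R2‖(R3+R4) = 2593 Ω, so V_mid = 20.3 × 2593/3153 = 16.69 V.
Stage 2 is itself unloaded: V_out = V_mid × R4/(R3+R4) = 16.69 × 183/5783 = 0.528 V.

V_out ≈ 0.528 V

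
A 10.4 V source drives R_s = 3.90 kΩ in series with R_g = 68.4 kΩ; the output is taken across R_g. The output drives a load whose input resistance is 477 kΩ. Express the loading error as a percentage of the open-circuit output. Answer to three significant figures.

The divider's output (Thévenin) resistance is R_s‖R_g = 3.690 kΩ.
Fractional drop under load = R_th/(R_th + R_L) = 3.690 / (3.690 + 477) = 0.007676.
So the output falls by 0.768 %.

0.768 %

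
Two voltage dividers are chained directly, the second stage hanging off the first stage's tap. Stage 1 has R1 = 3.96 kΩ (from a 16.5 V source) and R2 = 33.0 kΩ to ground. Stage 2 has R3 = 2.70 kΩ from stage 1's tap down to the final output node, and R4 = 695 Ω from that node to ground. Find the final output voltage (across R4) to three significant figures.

V_out ≈ 1.48 V

Stage 2 presents R3+R4 = 3395 Ω as a load on stage 1's tap.
Stage 1's lower leg becomes R2‖(R3+R4) = 3078 Ω, so V_mid = 16.5 × 3078/7038 = 7.217 V.
Stage 2 is itself unloaded: V_out = V_mid × R4/(R3+R4) = 7.217 × 695/3395 = 1.48 V.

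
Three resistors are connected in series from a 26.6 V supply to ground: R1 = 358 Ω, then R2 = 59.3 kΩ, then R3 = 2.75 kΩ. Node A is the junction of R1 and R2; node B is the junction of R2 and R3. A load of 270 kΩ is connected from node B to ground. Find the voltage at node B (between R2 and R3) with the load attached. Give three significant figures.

At node B, R3 is in parallel with the load: R3‖R_L = 2722 Ω.
Below node A the resistance is R2 + (R3‖R_L) = 62020 Ω, so V_A = 26.6 × 62020/62380 = 26.45 V.
Then V_B = V_A × (R3‖R_L)/(R2 + R3‖R_L) = 26.45 × 2722/62020 = 1.16 V.

V ≈ 1.16 V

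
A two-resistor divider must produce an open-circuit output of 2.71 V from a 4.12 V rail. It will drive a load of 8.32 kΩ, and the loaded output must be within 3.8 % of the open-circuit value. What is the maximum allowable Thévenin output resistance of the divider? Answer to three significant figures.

Loading drop = R_th/(R_th + R_L) ≤ 0.0380, so R_th ≤ R_L · ε/(1−ε) = 8.32 kΩ × 0.0380/0.9620 = 329 Ω.

R_th ≤ 329 Ω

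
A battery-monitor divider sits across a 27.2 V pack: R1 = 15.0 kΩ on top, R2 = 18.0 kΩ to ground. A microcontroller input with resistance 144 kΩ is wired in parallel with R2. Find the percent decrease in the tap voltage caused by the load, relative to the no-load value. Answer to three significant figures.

The divider's output (Thévenin) resistance is R1‖R2 = 8.182 kΩ.
Fractional drop under load = R_th/(R_th + R_L) = 8.182 / (8.182 + 144) = 0.05376.
So the output falls by 5.38 %.

5.38 %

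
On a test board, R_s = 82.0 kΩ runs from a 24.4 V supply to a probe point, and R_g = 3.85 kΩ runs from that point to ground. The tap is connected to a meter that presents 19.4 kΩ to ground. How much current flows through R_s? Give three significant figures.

I ≈ 0.286 mA

R_g‖R_L = 3.212 kΩ, so the source sees R_s + R_g‖R_L = 85.21 kΩ.
I = 24.4 V / 85.21 kΩ = 0.286 mA.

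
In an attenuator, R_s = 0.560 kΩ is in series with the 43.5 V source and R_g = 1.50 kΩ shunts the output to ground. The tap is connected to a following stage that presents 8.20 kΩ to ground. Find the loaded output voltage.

The load sits in parallel with R_g: R_g‖R_L = (1500 × 8200) / (1500 + 8200) = 1268 Ω.
V_out = 43.5 × 1268 / (560 + 1268) = 43.5 × 1268/1828 = 30.2 V.

V_out ≈ 30.2 V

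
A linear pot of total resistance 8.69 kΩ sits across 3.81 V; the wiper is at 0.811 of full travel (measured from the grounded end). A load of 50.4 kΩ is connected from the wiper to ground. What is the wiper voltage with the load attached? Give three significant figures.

The wiper splits the pot into (1−α)R = 1.642 kΩ above and αR = 7.048 kΩ below.
Lower section ‖ load = 6.183 kΩ.
V_wiper = 3.81 × 6.183/(1.642 + 6.183) = 3.01 V.

V ≈ 3.01 V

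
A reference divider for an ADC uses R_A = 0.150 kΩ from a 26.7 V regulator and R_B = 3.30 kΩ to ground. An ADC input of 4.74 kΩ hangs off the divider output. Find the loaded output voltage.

The load sits in parallel with R_B: R_B‖R_L = (3300 × 4740) / (3300 + 4740) = 1946 Ω.
V_out = 26.7 × 1946 / (150 + 1946) = 26.7 × 1946/2096 = 24.8 V.

V_out ≈ 24.8 V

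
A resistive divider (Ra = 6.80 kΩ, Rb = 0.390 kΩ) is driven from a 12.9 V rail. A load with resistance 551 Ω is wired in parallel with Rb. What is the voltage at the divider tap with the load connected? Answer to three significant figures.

The load sits in parallel with Rb: Rb‖R_L = (390 × 551) / (390 + 551) = 228.4 Ω.
V_out = 12.9 × 228.4 / (6800 + 228.4) = 12.9 × 228.4/7028 = 0.419 V.

V_out ≈ 0.419 V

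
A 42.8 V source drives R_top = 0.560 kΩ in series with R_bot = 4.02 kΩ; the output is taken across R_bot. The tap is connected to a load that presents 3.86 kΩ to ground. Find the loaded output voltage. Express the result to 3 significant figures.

V_out ≈ 33.3 V

The load sits in parallel with R_bot: R_bot‖R_L = (4020 × 3860) / (4020 + 3860) = 1969 Ω.
V_out = 42.8 × 1969 / (560 + 1969) = 42.8 × 1969/2529 = 33.3 V.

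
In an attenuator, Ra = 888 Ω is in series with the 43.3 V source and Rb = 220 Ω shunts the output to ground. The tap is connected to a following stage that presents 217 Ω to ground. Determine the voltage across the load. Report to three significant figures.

V_out ≈ 4.74 V

The load sits in parallel with Rb: Rb‖R_L = (220 × 217) / (220 + 217) = 109.2 Ω.
V_out = 43.3 × 109.2 / (888 + 109.2) = 43.3 × 109.2/997.2 = 4.74 V.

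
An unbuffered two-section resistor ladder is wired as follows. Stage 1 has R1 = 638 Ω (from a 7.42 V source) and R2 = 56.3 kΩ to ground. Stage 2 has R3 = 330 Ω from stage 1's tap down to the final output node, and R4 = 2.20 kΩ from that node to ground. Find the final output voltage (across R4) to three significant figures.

Stage 2 presents R3+R4 = 2530 Ω as a load on stage 1's tap.
Stage 1's lower leg becomes R2‖(R3+R4) = 2421 Ω, so V_mid = 7.42 × 2421/3059 = 5.873 V.
Stage 2 is itself unloaded: V_out = V_mid × R4/(R3+R4) = 5.873 × 2200/2530 = 5.11 V.

V_out ≈ 5.11 V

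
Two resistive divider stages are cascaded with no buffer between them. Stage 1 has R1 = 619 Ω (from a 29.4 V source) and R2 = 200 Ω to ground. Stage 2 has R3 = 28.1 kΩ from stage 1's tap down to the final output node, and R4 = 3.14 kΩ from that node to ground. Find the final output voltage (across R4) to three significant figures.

V_out ≈ 0.718 V

Stage 2 presents R3+R4 = 31240 Ω as a load on stage 1's tap.
Stage 1's lower leg becomes R2‖(R3+R4) = 198.7 Ω, so V_mid = 29.4 × 198.7/817.7 = 7.145 V.
Stage 2 is itself unloaded: V_out = V_mid × R4/(R3+R4) = 7.145 × 3140/31240 = 0.718 V.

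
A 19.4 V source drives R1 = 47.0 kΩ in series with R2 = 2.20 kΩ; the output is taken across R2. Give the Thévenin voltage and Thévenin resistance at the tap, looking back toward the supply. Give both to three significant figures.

V_th is the open-circuit tap voltage: 19.4 × 2.20/(47.0 + 2.20) = 0.867 V.
With the supply zeroed, R1 and R2 appear in parallel from the tap: R_th = R1‖R2 = (47.0 × 2.20)/49.20 = 2.10 kΩ.

V_th = 0.867 V, R_th = 2.10 kΩ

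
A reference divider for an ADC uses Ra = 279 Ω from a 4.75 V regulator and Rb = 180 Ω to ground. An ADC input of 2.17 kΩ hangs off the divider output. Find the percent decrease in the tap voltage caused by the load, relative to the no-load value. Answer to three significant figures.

4.80 %

The divider's output (Thévenin) resistance is Ra‖Rb = 109.4 Ω.
Fractional drop under load = R_th/(R_th + R_L) = 109.4 / (109.4 + 2170) = 0.04800.
So the output falls by 4.80 %.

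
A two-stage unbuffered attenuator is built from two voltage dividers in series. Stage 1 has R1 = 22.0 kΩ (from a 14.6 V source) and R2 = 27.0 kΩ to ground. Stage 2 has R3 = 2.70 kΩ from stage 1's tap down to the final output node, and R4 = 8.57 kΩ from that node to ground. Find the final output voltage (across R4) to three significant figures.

Stage 2 presents R3+R4 = 11.27 kΩ as a load on stage 1's tap.
Stage 1's lower leg becomes R2‖(R3+R4) = 7.951 kΩ, so V_mid = 14.6 × 7.951/29.95 = 3.876 V.
Stage 2 is itself unloaded: V_out = V_mid × R4/(R3+R4) = 3.876 × 8.57/11.27 = 2.95 V.

V_out ≈ 2.95 V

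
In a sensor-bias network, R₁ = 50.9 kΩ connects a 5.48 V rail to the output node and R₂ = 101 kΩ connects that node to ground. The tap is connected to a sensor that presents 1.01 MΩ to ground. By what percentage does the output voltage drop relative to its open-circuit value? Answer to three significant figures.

The divider's output (Thévenin) resistance is R₁‖R₂ = 33.84 kΩ.
Fractional drop under load = R_th/(R_th + R_L) = 33.84 / (33.84 + 1010) = 0.03242.
So the output falls by 3.24 %.

3.24 %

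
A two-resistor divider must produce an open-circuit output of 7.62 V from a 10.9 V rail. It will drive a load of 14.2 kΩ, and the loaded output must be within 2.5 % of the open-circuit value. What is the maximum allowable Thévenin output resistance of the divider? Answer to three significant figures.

R_th ≤ 364 Ω

Loading drop = R_th/(R_th + R_L) ≤ 0.0250, so R_th ≤ R_L · ε/(1−ε) = 14.2 kΩ × 0.0250/0.9750 = 364 Ω.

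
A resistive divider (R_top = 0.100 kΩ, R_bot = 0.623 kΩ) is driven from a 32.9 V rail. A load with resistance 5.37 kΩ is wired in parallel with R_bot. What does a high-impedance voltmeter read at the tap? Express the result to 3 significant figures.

The load sits in parallel with R_bot: R_bot‖R_L = (623 × 5370) / (623 + 5370) = 558.2 Ω.
V_out = 32.9 × 558.2 / (100 + 558.2) = 32.9 × 558.2/658.2 = 27.9 V.
(Unloaded it would have been 28.3 V.)

V_out ≈ 27.9 V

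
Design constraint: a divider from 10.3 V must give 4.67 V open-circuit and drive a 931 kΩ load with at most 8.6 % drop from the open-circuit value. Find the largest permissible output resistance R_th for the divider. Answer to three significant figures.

R_th ≤ 87.6 kΩ

Loading drop = R_th/(R_th + R_L) ≤ 0.0860, so R_th ≤ R_L · ε/(1−ε) = 931 kΩ × 0.0860/0.9140 = 87.6 kΩ.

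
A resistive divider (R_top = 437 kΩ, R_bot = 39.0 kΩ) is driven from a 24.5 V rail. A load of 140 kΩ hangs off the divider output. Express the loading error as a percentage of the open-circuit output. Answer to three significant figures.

The divider's output (Thévenin) resistance is R_top‖R_bot = 35.80 kΩ.
Fractional drop under load = R_th/(R_th + R_L) = 35.80 / (35.80 + 140) = 0.2037.
So the output falls by 20.4 %.

20.4 %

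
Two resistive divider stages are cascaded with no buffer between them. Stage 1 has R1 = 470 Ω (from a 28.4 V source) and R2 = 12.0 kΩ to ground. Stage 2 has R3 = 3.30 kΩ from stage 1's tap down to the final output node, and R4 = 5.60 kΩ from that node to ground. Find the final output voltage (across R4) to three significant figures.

Stage 2 presents R3+R4 = 8900 Ω as a load on stage 1's tap.
Stage 1's lower leg becomes R2‖(R3+R4) = 5110 Ω, so V_mid = 28.4 × 5110/5580 = 26.01 V.
Stage 2 is itself unloaded: V_out = V_mid × R4/(R3+R4) = 26.01 × 5600/8900 = 16.4 V.

V_out ≈ 16.4 V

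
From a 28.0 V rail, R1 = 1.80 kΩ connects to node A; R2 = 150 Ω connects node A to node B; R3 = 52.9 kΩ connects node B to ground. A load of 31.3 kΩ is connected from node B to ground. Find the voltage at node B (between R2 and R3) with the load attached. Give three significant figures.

At node B, R3 is in parallel with the load: R3‖R_L = 19660 Ω.
Below node A the resistance is R2 + (R3‖R_L) = 19810 Ω, so V_A = 28.0 × 19810/21610 = 25.67 V.
Then V_B = V_A × (R3‖R_L)/(R2 + R3‖R_L) = 25.67 × 19660/19810 = 25.5 V.

V ≈ 25.5 V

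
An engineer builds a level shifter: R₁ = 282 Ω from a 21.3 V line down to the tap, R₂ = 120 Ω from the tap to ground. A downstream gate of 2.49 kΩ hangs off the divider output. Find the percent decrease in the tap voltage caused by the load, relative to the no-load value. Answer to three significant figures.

3.27 %

The divider's output (Thévenin) resistance is R₁‖R₂ = 84.18 Ω.
Fractional drop under load = R_th/(R_th + R_L) = 84.18 / (84.18 + 2490) = 0.03270.
So the output falls by 3.27 %.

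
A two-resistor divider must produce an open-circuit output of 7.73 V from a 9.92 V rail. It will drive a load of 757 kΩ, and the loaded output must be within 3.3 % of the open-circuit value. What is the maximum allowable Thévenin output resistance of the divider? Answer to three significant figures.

R_th ≤ 25.8 kΩ

Loading drop = R_th/(R_th + R_L) ≤ 0.0330, so R_th ≤ R_L · ε/(1−ε) = 757 kΩ × 0.0330/0.9670 = 25.8 kΩ.
(Any R1, R2 with R2/(R1+R2) = 0.779 and R1‖R2 ≤ 25.8 kΩ will meet the spec.)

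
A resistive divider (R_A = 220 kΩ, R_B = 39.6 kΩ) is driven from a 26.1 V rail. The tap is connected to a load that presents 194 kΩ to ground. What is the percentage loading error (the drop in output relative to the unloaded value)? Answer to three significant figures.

14.7 %

The divider's output (Thévenin) resistance is R_A‖R_B = 33.56 kΩ.
Fractional drop under load = R_th/(R_th + R_L) = 33.56 / (33.56 + 194) = 0.1475.
So the output falls by 14.7 %.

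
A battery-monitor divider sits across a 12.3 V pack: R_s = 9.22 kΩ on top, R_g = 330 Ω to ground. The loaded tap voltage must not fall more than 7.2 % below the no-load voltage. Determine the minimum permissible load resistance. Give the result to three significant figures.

R_L(min) ≈ 4.11 kΩ

Output resistance R_th = R_s‖R_g = (9220 × 330)/9550 = 318.6 Ω.
The fractional drop is R_th/(R_th + R_L); requiring this ≤ 0.0720 gives R_L ≥ R_th(1/0.0720 − 1) = 318.6 × 12.89 = 4.11 kΩ.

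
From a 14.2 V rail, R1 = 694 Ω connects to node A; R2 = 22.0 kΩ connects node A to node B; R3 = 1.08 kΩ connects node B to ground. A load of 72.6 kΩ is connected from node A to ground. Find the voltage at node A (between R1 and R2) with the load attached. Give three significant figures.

V ≈ 13.7 V

Below node A the series string R2+R3 = 23080 Ω sits in parallel with the 72600 Ω load: 17510 Ω.
V_A = 14.2 × 17510/(694 + 17510) = 13.7 V.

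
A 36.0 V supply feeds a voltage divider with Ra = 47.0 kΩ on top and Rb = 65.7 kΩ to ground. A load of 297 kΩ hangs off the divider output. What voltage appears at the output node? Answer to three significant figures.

V_out ≈ 19.2 V

The load sits in parallel with Rb: Rb‖R_L = (65.7 × 297) / (65.7 + 297) = 53.80 kΩ.
V_out = 36.0 × 53.80 / (47.0 + 53.80) = 36.0 × 53.80/100.8 = 19.2 V.
(Unloaded it would have been 21.0 V.)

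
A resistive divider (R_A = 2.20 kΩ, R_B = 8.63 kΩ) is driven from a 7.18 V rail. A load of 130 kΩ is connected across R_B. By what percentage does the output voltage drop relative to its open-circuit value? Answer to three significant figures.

1.33 %

The divider's output (Thévenin) resistance is R_A‖R_B = 1.753 kΩ.
Fractional drop under load = R_th/(R_th + R_L) = 1.753 / (1.753 + 130) = 0.01331.
So the output falls by 1.33 %.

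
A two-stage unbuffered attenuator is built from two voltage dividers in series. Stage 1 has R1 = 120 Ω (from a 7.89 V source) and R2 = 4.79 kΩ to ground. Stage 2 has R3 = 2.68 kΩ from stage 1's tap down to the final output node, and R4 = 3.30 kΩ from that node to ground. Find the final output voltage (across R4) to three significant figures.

Stage 2 presents R3+R4 = 5980 Ω as a load on stage 1's tap.
Stage 1's lower leg becomes R2‖(R3+R4) = 2660 Ω, so V_mid = 7.89 × 2660/2780 = 7.549 V.
Stage 2 is itself unloaded: V_out = V_mid × R4/(R3+R4) = 7.549 × 3300/5980 = 4.17 V.

V_out ≈ 4.17 V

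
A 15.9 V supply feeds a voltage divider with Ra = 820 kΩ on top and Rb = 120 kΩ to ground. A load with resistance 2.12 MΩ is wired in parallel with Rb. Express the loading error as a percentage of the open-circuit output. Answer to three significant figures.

4.71 %

The divider's output (Thévenin) resistance is Ra‖Rb = 104.7 kΩ.
Fractional drop under load = R_th/(R_th + R_L) = 104.7 / (104.7 + 2120) = 0.04705.
So the output falls by 4.71 %.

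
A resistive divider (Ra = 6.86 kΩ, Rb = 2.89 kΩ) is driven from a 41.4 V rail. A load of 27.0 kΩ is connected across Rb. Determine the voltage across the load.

V_out ≈ 11.4 V

The load sits in parallel with Rb: Rb‖R_L = (2.89 × 27.0) / (2.89 + 27.0) = 2.611 kΩ.
V_out = 41.4 × 2.611 / (6.86 + 2.611) = 41.4 × 2.611/9.471 = 11.4 V.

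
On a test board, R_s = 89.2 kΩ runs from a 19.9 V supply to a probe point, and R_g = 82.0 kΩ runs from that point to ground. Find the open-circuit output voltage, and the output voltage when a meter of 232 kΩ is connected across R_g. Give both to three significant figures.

Open-circuit: V = 19.9 × 82.0/(89.2 + 82.0) = 9.53 V.
With the load, R_g becomes R_g‖R_L = 60.59 kΩ, so V = 19.9 × 60.59/149.8 = 8.05 V.

Unloaded: 9.53 V; loaded: 8.05 V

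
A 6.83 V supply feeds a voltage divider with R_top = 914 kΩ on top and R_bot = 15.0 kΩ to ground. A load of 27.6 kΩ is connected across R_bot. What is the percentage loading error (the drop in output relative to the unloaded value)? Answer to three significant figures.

Unloaded V = 6.83 × 15.0/929.0 = 0.1103 V.
Loaded: R_bot‖R_L = 9.718 kΩ, giving V = 6.83 × 9.718/923.7 = 0.07186 V.
Drop = (0.1103 − 0.07186) / 0.1103 = 34.8 %.

34.8 %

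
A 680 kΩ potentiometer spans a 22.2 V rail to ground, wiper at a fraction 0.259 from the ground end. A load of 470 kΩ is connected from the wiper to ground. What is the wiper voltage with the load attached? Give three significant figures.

V ≈ 4.50 V

The wiper splits the pot into (1−α)R = 503.9 kΩ above and αR = 176.1 kΩ below.
Lower section ‖ load = 128.1 kΩ.
V_wiper = 22.2 × 128.1/(503.9 + 128.1) = 4.50 V.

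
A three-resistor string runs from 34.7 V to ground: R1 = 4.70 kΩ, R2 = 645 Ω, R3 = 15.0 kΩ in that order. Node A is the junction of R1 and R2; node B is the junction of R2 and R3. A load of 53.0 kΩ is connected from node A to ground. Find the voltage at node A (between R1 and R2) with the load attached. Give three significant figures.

V ≈ 25.0 V

Below node A the series string R2+R3 = 15640 Ω sits in parallel with the 53000 Ω load: 12080 Ω.
V_A = 34.7 × 12080/(4700 + 12080) = 25.0 V.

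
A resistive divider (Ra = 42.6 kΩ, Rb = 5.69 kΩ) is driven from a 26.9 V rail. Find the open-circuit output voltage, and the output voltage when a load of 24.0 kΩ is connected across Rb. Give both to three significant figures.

Open-circuit: V = 26.9 × 5.69/(42.6 + 5.69) = 3.17 V.
With the load, Rb becomes Rb‖R_L = 4.600 kΩ, so V = 26.9 × 4.600/47.20 = 2.62 V.

Unloaded: 3.17 V; loaded: 2.62 V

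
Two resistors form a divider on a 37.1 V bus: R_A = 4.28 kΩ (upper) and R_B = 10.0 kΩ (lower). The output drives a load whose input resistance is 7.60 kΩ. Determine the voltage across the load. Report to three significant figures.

V_out ≈ 18.6 V

The load sits in parallel with R_B: R_B‖R_L = (10.0 × 7.60) / (10.0 + 7.60) = 4.318 kΩ.
V_out = 37.1 × 4.318 / (4.28 + 4.318) = 37.1 × 4.318/8.598 = 18.6 V.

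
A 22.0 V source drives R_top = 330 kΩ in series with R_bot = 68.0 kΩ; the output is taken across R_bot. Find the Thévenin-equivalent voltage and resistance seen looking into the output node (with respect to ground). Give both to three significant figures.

V_th is the open-circuit tap voltage: 22.0 × 68.0/(330 + 68.0) = 3.76 V.
With the supply zeroed, R_top and R_bot appear in parallel from the tap: R_th = R_top‖R_bot = (330 × 68.0)/398.0 = 56.4 kΩ.

V_th = 3.76 V, R_th = 56.4 kΩ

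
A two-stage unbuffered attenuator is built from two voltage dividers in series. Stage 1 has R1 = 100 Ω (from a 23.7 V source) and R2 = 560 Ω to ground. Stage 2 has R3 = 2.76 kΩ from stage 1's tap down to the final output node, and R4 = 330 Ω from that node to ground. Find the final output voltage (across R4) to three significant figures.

V_out ≈ 2.09 V

Stage 2 presents R3+R4 = 3090 Ω as a load on stage 1's tap.
Stage 1's lower leg becomes R2‖(R3+R4) = 474.1 Ω, so V_mid = 23.7 × 474.1/574.1 = 19.57 V.
Stage 2 is itself unloaded: V_out = V_mid × R4/(R3+R4) = 19.57 × 330/3090 = 2.09 V.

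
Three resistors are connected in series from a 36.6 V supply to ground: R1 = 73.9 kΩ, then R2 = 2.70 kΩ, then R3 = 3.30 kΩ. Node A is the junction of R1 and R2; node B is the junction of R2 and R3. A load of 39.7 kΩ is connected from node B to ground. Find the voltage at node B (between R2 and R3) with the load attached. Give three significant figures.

V ≈ 1.40 V

At node B, R3 is in parallel with the load: R3‖R_L = 3.047 kΩ.
Below node A the resistance is R2 + (R3‖R_L) = 5.747 kΩ, so V_A = 36.6 × 5.747/79.65 = 2.641 V.
Then V_B = V_A × (R3‖R_L)/(R2 + R3‖R_L) = 2.641 × 3.047/5.747 = 1.40 V.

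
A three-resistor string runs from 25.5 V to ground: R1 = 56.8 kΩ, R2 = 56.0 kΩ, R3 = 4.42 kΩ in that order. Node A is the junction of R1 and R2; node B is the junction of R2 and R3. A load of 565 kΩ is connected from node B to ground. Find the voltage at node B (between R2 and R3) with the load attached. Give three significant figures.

At node B, R3 is in parallel with the load: R3‖R_L = 4.386 kΩ.
Below node A the resistance is R2 + (R3‖R_L) = 60.39 kΩ, so V_A = 25.5 × 60.39/117.2 = 13.14 V.
Then V_B = V_A × (R3‖R_L)/(R2 + R3‖R_L) = 13.14 × 4.386/60.39 = 0.954 V.

V ≈ 0.954 V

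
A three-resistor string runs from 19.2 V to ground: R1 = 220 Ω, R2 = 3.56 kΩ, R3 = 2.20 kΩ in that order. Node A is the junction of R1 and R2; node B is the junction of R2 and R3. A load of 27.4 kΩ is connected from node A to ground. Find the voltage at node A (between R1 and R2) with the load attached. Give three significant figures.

V ≈ 18.4 V

Below node A the series string R2+R3 = 5760 Ω sits in parallel with the 27400 Ω load: 4759 Ω.
V_A = 19.2 × 4759/(220 + 4759) = 18.4 V.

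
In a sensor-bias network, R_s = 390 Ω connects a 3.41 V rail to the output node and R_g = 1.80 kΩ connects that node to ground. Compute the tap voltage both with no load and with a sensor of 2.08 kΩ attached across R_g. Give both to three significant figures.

Open-circuit: V = 3.41 × 1800/(390 + 1800) = 2.80 V.
With the load, R_g becomes R_g‖R_L = 964.9 Ω, so V = 3.41 × 964.9/1355 = 2.43 V.

Unloaded: 2.80 V; loaded: 2.43 V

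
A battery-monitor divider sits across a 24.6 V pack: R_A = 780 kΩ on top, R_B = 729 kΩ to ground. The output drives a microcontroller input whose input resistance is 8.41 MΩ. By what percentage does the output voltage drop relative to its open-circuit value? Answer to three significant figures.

4.29 %

The divider's output (Thévenin) resistance is R_A‖R_B = 376.8 kΩ.
Fractional drop under load = R_th/(R_th + R_L) = 376.8 / (376.8 + 8410) = 0.04288.
So the output falls by 4.29 %.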